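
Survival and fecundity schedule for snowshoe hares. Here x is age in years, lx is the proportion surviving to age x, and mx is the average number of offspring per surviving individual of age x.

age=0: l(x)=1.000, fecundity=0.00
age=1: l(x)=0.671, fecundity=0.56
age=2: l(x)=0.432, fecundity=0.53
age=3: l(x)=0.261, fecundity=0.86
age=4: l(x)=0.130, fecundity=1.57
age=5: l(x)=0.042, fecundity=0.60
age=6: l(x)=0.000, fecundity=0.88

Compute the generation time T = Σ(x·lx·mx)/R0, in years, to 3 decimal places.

2.314

lx·mx: 0, 0.37576, 0.22896, 0.22446, 0.2041, 0.0252, 0 → R0 = 1.05848
x·lx·mx: 0, 0.37576, 0.45792, 0.67338, 0.8164, 0.126, 0 → Σ = 2.44946
T = 2.44946 / 1.05848 = 2.31413… → 2.314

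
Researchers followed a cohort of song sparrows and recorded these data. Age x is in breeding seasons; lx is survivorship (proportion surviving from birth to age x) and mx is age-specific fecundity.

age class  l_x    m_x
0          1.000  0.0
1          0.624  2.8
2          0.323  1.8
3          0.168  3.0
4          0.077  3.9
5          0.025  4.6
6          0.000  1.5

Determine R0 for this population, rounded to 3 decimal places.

lx·mx by age: 0, 1.7472, 0.5814, 0.504, 0.3003, 0.115, 0
R0 = Σ lx·mx = 3.2479 → 3.248

3.248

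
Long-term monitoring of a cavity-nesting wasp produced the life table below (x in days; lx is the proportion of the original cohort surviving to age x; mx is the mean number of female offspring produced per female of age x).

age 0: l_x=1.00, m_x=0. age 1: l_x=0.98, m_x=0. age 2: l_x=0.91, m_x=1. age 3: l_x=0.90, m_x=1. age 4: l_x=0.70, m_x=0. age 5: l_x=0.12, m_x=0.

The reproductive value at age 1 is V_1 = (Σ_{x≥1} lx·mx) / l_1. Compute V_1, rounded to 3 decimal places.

1.847

lx·mx for x ≥ 1: 0, 0.91, 0.9, 0, 0 → sum = 1.81
V_1 = 1.81 / l_1 = 1.81 / 0.98 = 1.846939… → 1.847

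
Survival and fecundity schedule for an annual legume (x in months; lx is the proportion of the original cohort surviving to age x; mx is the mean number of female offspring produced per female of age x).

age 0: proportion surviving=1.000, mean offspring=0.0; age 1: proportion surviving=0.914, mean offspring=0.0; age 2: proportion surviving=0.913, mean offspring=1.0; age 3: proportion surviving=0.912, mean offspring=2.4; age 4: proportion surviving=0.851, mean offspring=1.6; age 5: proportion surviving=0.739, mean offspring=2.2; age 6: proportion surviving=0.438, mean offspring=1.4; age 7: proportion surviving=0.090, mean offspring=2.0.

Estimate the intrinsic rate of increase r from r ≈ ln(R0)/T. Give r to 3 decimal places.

R0 = Σ lx·mx = 0 + 0 + 0.913 + 2.1888 + 1.3616 + 1.6258 + 0.6132 + 0.18 = 6.8824
Σ x·lx·mx = 26.907; T = 26.907/6.8824 = 3.90954…
r ≈ ln(R0)/T = ln(6.8824)/3.90954… = 0.4934… → 0.493

0.493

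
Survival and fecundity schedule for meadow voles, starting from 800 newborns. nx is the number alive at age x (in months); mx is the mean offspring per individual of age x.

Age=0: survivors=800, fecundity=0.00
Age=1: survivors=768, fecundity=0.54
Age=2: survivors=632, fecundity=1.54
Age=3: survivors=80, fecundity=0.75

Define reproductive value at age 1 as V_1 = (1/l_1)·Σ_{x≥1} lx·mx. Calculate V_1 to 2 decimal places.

1.89

lx = nx/n0 = nx/800: 1, 0.96, 0.79, 0.1
lx·mx for x ≥ 1: 0.5184, 1.2166, 0.075 → sum = 1.81
V_1 = 1.81 / l_1 = 1.81 / 0.96 = 1.885417… → 1.89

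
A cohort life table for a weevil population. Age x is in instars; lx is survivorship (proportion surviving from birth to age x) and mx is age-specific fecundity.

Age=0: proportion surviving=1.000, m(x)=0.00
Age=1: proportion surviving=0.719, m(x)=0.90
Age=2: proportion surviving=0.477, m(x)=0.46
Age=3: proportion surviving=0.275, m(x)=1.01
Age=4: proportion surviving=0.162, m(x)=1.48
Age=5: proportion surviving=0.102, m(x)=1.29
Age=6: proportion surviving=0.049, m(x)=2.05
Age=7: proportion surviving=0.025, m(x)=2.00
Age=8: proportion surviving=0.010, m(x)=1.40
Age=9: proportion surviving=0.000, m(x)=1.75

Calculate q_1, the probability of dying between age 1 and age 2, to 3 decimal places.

q_1 = (l_1 − l_2) / l_1 = (0.719 − 0.477) / 0.719
     = 0.242 / 0.719 = 0.336579… → 0.337

0.337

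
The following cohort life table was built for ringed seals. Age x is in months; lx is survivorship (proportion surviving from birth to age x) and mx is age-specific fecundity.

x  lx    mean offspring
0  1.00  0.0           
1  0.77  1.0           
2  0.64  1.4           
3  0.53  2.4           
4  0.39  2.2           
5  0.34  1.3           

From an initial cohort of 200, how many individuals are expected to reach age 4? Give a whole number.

Expected survivors = N0 · l_4 = 200 × 0.39 = 78 → 78

78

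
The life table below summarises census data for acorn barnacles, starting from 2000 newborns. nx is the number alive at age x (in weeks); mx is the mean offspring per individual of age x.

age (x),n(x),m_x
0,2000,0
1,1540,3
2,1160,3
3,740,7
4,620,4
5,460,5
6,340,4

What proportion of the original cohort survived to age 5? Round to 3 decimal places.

0.230

l_5 = n_5/n_0 = 460/2000 = 0.23 → 0.230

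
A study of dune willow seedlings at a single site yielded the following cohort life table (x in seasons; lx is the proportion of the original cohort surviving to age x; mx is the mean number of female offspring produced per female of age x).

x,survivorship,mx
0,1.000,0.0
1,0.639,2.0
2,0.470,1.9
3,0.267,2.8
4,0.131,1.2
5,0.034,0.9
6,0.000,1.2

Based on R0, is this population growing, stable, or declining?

R0 = Σ lx·mx = 0 + 1.278 + 0.893 + 0.7476 + 0.1572 + 0.0306 + 0 = 3.1064
R0 > 1, so the population is growing.

growing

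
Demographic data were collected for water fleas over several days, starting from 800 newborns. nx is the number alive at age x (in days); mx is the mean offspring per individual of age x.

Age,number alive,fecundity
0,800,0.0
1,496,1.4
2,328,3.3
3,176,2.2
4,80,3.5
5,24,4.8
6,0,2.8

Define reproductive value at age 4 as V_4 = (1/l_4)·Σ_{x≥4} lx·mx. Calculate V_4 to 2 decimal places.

4.94

lx = nx/n0 = nx/800: 1, 0.62, 0.41, 0.22, 0.1, 0.03, 0
lx·mx for x ≥ 4: 0.35, 0.144, 0 → sum = 0.494
V_4 = 0.494 / l_4 = 0.494 / 0.1 = 4.94 → 4.94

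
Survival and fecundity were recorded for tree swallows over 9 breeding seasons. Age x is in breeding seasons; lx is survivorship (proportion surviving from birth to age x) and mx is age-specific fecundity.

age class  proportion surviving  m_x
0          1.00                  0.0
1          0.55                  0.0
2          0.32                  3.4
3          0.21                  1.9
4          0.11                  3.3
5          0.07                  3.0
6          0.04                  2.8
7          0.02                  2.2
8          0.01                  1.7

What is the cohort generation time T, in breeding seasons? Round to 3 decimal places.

lx·mx: 0, 0, 1.088, 0.399, 0.363, 0.21, 0.112, 0.044, 0.017 → R0 = 2.233
x·lx·mx: 0, 0, 2.176, 1.197, 1.452, 1.05, 0.672, 0.308, 0.136 → Σ = 6.991
T = 6.991 / 2.233 = 3.130766… → 3.131

3.131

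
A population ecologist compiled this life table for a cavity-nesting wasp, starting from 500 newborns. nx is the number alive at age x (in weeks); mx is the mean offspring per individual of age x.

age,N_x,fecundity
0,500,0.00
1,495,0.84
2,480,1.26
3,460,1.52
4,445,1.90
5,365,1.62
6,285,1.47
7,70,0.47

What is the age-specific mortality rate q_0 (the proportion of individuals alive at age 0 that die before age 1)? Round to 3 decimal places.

lx = nx/n0 = nx/500: 1, 0.99, 0.96, 0.92, 0.89, 0.73, 0.57, 0.14
q_0 = (l_0 − l_1) / l_0 = (1 − 0.99) / 1
     = 0.01 / 1 = 0.01 → 0.010

0.010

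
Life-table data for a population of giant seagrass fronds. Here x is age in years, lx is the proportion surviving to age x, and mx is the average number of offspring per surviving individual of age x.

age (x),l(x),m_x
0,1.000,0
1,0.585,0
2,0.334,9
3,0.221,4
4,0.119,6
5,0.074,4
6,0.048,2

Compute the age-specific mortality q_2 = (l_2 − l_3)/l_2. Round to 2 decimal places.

0.34

q_2 = (l_2 − l_3) / l_2 = (0.334 − 0.221) / 0.334
     = 0.113 / 0.334 = 0.338323… → 0.34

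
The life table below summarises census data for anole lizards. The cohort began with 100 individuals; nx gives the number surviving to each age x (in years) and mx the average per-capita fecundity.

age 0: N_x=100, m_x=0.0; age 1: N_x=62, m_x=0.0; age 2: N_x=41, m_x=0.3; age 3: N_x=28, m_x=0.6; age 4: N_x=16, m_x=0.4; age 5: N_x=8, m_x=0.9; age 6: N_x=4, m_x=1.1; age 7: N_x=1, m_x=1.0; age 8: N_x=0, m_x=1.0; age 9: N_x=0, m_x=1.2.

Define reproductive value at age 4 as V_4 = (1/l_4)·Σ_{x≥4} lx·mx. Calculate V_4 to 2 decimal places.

1.19

lx = nx/n0 = nx/100: 1, 0.62, 0.41, 0.28, 0.16, 0.08, 0.04, 0.01, 0, 0
lx·mx for x ≥ 4: 0.064, 0.072, 0.044, 0.01, 0, 0 → sum = 0.19
V_4 = 0.19 / l_4 = 0.19 / 0.16 = 1.1875 → 1.19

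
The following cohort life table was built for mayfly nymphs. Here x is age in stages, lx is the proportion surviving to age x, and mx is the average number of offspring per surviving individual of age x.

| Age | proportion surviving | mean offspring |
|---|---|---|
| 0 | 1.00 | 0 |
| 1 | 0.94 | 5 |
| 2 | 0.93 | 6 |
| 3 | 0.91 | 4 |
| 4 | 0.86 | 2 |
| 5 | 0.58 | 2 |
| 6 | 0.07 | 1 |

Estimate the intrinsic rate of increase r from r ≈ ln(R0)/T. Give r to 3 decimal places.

R0 = Σ lx·mx = 0 + 4.7 + 5.58 + 3.64 + 1.72 + 1.16 + 0.07 = 16.87
Σ x·lx·mx = 39.88; T = 39.88/16.87 = 2.36396…
r ≈ ln(R0)/T = ln(16.87)/2.36396… = 1.19526… → 1.195

1.195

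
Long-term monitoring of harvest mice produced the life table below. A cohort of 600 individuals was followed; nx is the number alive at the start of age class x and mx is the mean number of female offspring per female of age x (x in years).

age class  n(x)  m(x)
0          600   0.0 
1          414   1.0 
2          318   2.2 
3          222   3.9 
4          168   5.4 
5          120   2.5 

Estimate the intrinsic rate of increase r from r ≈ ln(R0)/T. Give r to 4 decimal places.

0.5578

lx = nx/n0 = nx/600: 1, 0.69, 0.53, 0.37, 0.28, 0.2
R0 = Σ lx·mx = 0 + 0.69 + 1.166 + 1.443 + 1.512 + 0.5 = 5.311
Σ x·lx·mx = 15.899; T = 15.899/5.311 = 2.9936…
r ≈ ln(R0)/T = ln(5.311)/2.9936… = 0.557784… → 0.5578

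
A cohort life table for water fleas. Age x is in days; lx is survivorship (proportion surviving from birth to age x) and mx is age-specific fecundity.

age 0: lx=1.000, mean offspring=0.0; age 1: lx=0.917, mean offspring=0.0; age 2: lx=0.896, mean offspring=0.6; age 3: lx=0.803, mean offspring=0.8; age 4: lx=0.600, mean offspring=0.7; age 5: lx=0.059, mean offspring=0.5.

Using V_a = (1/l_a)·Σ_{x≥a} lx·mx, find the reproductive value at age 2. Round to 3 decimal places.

1.819

lx·mx for x ≥ 2: 0.5376, 0.6424, 0.42, 0.0295 → sum = 1.6295
V_2 = 1.6295 / l_2 = 1.6295 / 0.896 = 1.818638… → 1.819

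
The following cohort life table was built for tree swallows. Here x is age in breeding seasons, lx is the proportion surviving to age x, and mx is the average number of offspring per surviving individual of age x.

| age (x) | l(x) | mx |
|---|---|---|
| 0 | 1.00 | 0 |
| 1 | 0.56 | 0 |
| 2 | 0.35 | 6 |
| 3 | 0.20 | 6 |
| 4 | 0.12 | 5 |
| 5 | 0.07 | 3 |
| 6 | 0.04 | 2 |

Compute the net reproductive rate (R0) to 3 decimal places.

4.190

lx·mx by age: 0, 0, 2.1, 1.2, 0.6, 0.21, 0.08
R0 = Σ lx·mx = 4.19 → 4.190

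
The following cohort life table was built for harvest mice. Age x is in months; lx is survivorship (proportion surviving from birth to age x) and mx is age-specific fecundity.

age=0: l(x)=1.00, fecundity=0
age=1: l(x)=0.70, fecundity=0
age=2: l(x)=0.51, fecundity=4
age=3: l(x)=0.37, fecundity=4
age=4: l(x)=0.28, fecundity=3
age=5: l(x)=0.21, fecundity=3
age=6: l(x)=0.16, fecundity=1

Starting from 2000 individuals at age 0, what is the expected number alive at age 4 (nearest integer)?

560

Expected survivors = N0 · l_4 = 2000 × 0.28 = 560 → 560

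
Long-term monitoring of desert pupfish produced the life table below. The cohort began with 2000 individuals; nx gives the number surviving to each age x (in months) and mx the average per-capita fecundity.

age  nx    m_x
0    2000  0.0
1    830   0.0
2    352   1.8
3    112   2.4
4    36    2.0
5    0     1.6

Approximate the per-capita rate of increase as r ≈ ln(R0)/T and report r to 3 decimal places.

lx = nx/n0 = nx/2000: 1, 0.415, 0.176, 0.056, 0.018, 0
R0 = Σ lx·mx = 0 + 0 + 0.3168 + 0.1344 + 0.036 + 0 = 0.4872
Σ x·lx·mx = 1.1808; T = 1.1808/0.4872 = 2.42365…
r ≈ ln(R0)/T = ln(0.4872)/2.42365… = -0.29669… → -0.297

-0.297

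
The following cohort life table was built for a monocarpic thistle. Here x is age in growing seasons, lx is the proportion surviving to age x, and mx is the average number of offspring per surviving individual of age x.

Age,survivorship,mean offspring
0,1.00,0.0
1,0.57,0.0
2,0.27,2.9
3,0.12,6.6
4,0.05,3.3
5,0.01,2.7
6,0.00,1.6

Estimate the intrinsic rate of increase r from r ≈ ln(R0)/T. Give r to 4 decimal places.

0.2124

R0 = Σ lx·mx = 0 + 0 + 0.783 + 0.792 + 0.165 + 0.027 + 0 = 1.767
Σ x·lx·mx = 4.737; T = 4.737/1.767 = 2.68081…
r ≈ ln(R0)/T = ln(1.767)/2.68081… = 0.212355… → 0.2124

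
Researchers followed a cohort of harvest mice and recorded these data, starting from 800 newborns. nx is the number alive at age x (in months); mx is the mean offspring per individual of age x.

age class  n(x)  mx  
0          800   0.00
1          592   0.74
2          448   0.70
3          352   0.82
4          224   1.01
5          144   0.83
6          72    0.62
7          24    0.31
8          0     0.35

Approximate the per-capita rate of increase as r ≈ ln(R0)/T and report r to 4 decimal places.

lx = nx/n0 = nx/800: 1, 0.74, 0.56, 0.44, 0.28, 0.18, 0.09, 0.03, 0
R0 = Σ lx·mx = 0 + 0.5476 + 0.392 + 0.3608 + 0.2828 + 0.1494 + 0.0558 + 0.0093 + 0 = 1.7977
Σ x·lx·mx = 4.6921; T = 4.6921/1.7977 = 2.61006…
r ≈ ln(R0)/T = ln(1.7977)/2.61006… = 0.224711… → 0.2247

0.2247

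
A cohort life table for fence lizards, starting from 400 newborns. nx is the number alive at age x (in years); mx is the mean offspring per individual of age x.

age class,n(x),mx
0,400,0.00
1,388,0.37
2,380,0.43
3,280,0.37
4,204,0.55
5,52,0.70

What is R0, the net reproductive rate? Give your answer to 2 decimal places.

1.40

lx = nx/n0 = nx/400: 1, 0.97, 0.95, 0.7, 0.51, 0.13
lx·mx by age: 0, 0.3589, 0.4085, 0.259, 0.2805, 0.091
R0 = Σ lx·mx = 1.3979 → 1.40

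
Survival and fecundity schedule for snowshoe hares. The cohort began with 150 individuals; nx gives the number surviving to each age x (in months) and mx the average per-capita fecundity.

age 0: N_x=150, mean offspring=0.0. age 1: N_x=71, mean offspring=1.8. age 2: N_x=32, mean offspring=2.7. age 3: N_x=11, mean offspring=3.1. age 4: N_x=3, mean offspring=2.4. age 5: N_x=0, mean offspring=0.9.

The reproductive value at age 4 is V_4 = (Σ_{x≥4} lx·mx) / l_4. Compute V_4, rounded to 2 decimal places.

lx = nx/n0 = nx/150: 1, 0.47333…, 0.21333…, 0.07333…, 0.02, 0
lx·mx for x ≥ 4: 0.048, 0 → sum = 0.048
V_4 = 0.048 / l_4 = 0.048 / 0.02 = 2.4 → 2.40

2.40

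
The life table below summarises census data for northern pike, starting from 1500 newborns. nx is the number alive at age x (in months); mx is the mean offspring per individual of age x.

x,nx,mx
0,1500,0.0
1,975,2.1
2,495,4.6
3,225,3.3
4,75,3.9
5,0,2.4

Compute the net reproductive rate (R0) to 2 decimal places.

lx = nx/n0 = nx/1500: 1, 0.65, 0.33, 0.15, 0.05, 0
lx·mx by age: 0, 1.365, 1.518, 0.495, 0.195, 0
R0 = Σ lx·mx = 3.573 → 3.57

3.57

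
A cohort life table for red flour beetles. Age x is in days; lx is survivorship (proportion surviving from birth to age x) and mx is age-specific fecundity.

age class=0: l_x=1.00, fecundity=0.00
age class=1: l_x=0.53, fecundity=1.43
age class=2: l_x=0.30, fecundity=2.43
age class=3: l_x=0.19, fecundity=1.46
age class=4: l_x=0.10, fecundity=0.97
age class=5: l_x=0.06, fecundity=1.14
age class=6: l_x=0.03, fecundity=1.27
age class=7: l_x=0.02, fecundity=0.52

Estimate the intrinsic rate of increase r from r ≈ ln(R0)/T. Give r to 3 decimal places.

0.331

R0 = Σ lx·mx = 0 + 0.7579 + 0.729 + 0.2774 + 0.097 + 0.0684 + 0.0381 + 0.0104 = 1.9782
Σ x·lx·mx = 4.0795; T = 4.0795/1.9782 = 2.06223…
r ≈ ln(R0)/T = ln(1.9782)/2.06223… = 0.3308… → 0.331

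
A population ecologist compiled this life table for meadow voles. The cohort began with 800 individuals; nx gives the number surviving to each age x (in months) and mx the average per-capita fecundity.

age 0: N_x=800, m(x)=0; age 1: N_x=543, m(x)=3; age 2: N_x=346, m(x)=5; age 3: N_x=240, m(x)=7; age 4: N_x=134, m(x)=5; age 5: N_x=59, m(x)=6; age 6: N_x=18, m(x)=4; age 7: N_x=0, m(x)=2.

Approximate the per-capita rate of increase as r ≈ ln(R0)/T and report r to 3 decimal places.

lx = nx/n0 = nx/800: 1, 0.67875, 0.4325, 0.3, 0.1675, 0.07375, 0.0225, 0
R0 = Σ lx·mx = 0 + 2.03625 + 2.1625 + 2.1 + 0.8375 + 0.4425 + 0.09 + 0 = 7.66875
Σ x·lx·mx = 18.76375; T = 18.76375/7.66875 = 2.44678…
r ≈ ln(R0)/T = ln(7.66875)/2.44678… = 0.83259… → 0.833

0.833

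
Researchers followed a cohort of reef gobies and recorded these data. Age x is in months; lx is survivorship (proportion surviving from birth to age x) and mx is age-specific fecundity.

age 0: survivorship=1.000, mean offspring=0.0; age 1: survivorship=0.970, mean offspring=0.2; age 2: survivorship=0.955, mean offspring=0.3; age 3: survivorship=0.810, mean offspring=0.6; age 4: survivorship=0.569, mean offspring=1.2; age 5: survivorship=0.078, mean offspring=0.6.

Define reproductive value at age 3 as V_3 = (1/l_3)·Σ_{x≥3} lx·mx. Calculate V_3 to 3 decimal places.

1.501

lx·mx for x ≥ 3: 0.486, 0.6828, 0.0468 → sum = 1.2156
V_3 = 1.2156 / l_3 = 1.2156 / 0.81 = 1.500741… → 1.501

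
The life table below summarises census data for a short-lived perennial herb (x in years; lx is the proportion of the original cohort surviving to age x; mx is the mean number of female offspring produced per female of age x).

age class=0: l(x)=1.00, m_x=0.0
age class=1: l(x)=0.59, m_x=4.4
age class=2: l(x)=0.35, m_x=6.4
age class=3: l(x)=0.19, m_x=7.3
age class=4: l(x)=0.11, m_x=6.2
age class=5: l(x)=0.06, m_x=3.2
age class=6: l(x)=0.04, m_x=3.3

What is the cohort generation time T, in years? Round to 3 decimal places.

lx·mx: 0, 2.596, 2.24, 1.387, 0.682, 0.192, 0.132 → R0 = 7.229
x·lx·mx: 0, 2.596, 4.48, 4.161, 2.728, 0.96, 0.792 → Σ = 15.717
T = 15.717 / 7.229 = 2.17416… → 2.174

2.174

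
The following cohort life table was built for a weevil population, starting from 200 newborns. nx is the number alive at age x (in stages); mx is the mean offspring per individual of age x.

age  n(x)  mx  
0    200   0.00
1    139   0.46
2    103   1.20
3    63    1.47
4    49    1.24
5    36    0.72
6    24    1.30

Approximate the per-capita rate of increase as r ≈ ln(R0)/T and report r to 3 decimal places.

0.238

lx = nx/n0 = nx/200: 1, 0.695, 0.515, 0.315, 0.245, 0.18, 0.12
R0 = Σ lx·mx = 0 + 0.3197 + 0.618 + 0.46305 + 0.3038 + 0.1296 + 0.156 = 1.99015
Σ x·lx·mx = 5.74405; T = 5.74405/1.99015 = 2.88624…
r ≈ ln(R0)/T = ln(1.99015)/2.88624… = 0.23845… → 0.238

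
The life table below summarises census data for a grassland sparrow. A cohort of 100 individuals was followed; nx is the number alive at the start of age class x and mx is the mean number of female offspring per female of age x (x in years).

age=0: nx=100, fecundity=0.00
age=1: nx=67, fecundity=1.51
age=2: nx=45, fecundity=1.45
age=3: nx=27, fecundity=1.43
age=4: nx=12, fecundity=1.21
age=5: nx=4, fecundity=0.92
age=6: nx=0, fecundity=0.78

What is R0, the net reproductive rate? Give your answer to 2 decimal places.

2.23

lx = nx/n0 = nx/100: 1, 0.67, 0.45, 0.27, 0.12, 0.04, 0
lx·mx by age: 0, 1.0117, 0.6525, 0.3861, 0.1452, 0.0368, 0
R0 = Σ lx·mx = 2.2323 → 2.23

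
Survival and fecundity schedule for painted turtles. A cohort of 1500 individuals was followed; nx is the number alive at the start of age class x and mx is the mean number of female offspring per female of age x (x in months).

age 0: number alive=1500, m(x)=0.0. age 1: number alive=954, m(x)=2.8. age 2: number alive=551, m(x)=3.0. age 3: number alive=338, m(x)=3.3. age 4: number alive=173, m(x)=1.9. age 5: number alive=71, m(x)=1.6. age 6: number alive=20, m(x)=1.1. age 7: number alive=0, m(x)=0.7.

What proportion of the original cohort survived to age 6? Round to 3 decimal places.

l_6 = n_6/n_0 = 20/1500 = 0.013333… → 0.013

0.013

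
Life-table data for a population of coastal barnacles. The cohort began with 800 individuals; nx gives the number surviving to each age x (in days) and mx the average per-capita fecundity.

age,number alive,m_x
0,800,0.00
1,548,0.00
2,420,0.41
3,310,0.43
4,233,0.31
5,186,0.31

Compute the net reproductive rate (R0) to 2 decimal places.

0.54

lx = nx/n0 = nx/800: 1, 0.685, 0.525, 0.3875, 0.29125, 0.2325
lx·mx by age: 0, 0, 0.21525, 0.166625, 0.090288…, 0.072075
R0 = Σ lx·mx = 0.544238… → 0.54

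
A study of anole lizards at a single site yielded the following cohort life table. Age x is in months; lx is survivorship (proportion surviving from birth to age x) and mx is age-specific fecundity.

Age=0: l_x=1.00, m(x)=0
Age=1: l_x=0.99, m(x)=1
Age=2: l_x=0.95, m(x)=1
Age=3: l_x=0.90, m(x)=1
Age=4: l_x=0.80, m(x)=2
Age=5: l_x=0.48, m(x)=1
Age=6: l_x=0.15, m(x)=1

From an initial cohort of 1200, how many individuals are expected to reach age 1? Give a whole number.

Expected survivors = N0 · l_1 = 1200 × 0.99 = 1188 → 1188

1188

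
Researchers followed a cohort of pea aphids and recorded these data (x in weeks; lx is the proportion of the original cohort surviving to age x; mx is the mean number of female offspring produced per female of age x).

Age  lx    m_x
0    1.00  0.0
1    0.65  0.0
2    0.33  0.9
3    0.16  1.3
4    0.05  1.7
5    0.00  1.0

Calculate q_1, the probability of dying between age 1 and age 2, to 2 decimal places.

q_1 = (l_1 − l_2) / l_1 = (0.65 − 0.33) / 0.65
     = 0.32 / 0.65 = 0.492308… → 0.49

0.49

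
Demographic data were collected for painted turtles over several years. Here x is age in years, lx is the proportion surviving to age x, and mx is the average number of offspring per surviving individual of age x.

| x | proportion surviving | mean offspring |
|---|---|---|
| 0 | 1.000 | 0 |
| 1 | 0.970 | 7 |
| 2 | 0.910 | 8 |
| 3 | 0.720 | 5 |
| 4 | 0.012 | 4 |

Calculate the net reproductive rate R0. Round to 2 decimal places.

17.72

lx·mx by age: 0, 6.79, 7.28, 3.6, 0.048
R0 = Σ lx·mx = 17.718 → 17.72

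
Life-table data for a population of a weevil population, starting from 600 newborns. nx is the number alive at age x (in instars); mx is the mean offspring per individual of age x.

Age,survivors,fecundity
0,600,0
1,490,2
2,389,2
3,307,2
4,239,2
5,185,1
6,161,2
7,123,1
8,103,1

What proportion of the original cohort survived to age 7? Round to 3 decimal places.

l_7 = n_7/n_0 = 123/600 = 0.205 → 0.205

0.205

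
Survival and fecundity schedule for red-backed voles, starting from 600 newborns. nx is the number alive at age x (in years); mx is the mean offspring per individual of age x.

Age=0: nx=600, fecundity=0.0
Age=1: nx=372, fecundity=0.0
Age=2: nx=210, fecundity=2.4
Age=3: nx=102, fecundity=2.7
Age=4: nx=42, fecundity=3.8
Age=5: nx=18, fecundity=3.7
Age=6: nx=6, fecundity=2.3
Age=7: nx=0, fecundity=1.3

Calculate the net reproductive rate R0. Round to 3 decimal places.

lx = nx/n0 = nx/600: 1, 0.62, 0.35, 0.17, 0.07, 0.03, 0.01, 0
lx·mx by age: 0, 0, 0.84, 0.459, 0.266, 0.111, 0.023, 0
R0 = Σ lx·mx = 1.699 → 1.699

1.699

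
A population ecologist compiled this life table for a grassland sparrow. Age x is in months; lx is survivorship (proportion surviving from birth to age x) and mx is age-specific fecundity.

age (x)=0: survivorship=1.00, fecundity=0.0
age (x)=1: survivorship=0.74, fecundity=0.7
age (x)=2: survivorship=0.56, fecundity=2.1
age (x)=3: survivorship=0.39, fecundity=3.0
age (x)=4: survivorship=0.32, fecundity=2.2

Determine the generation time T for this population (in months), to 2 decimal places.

2.58

lx·mx: 0, 0.518, 1.176, 1.17, 0.704 → R0 = 3.568
x·lx·mx: 0, 0.518, 2.352, 3.51, 2.816 → Σ = 9.196
T = 9.196 / 3.568 = 2.577354… → 2.58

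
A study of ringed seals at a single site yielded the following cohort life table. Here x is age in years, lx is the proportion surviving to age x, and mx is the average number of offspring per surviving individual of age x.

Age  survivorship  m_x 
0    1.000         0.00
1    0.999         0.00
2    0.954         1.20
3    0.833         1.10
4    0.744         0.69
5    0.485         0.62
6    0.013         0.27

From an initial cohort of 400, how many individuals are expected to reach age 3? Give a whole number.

Expected survivors = N0 · l_3 = 400 × 0.833 = 333.2 → 333

333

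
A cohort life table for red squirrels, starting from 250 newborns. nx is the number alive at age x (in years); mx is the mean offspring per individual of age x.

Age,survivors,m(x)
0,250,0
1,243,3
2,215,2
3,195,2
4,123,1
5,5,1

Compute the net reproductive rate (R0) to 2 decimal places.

lx = nx/n0 = nx/250: 1, 0.972, 0.86, 0.78, 0.492, 0.02
lx·mx by age: 0, 2.916, 1.72, 1.56, 0.492, 0.02
R0 = Σ lx·mx = 6.708 → 6.71

6.71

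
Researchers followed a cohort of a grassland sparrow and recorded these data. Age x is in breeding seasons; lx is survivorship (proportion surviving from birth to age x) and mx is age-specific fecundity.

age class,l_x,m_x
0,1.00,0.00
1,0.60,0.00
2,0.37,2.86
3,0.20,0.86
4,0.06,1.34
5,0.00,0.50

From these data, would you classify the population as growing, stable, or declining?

growing

R0 = Σ lx·mx = 0 + 0 + 1.0582 + 0.172 + 0.0804 + 0 = 1.3106
R0 > 1, so the population is growing.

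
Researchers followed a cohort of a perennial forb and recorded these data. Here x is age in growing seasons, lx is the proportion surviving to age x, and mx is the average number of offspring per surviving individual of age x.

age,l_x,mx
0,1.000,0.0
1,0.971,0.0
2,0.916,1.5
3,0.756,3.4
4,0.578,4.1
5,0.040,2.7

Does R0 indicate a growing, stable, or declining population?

growing

R0 = Σ lx·mx = 0 + 0 + 1.374 + 2.5704 + 2.3698 + 0.108 = 6.4222
R0 > 1, so the population is growing.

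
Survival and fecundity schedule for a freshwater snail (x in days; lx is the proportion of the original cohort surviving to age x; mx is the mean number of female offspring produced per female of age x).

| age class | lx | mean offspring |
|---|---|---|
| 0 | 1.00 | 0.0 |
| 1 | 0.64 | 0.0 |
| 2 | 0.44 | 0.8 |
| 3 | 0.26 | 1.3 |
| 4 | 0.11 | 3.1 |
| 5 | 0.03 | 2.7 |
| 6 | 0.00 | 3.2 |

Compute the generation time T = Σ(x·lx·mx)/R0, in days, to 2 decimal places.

lx·mx: 0, 0, 0.352, 0.338, 0.341, 0.081, 0 → R0 = 1.112
x·lx·mx: 0, 0, 0.704, 1.014, 1.364, 0.405, 0 → Σ = 3.487
T = 3.487 / 1.112 = 3.135791… → 3.14

3.14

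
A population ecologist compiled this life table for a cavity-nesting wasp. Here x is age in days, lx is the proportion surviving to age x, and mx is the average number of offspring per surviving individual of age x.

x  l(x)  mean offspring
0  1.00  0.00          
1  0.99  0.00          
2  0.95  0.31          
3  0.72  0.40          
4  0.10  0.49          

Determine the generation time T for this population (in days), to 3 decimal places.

lx·mx: 0, 0, 0.2945, 0.288, 0.049 → R0 = 0.6315
x·lx·mx: 0, 0, 0.589, 0.864, 0.196 → Σ = 1.649
T = 1.649 / 0.6315 = 2.611243… → 2.611

2.611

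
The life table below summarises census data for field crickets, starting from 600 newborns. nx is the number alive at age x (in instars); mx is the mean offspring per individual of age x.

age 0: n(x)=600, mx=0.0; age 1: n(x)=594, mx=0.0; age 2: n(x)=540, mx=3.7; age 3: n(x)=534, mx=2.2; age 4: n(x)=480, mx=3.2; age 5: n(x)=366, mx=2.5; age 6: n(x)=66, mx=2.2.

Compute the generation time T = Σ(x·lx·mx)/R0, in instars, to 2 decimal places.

lx = nx/n0 = nx/600: 1, 0.99, 0.9, 0.89, 0.8, 0.61, 0.11
lx·mx: 0, 0, 3.33, 1.958, 2.56, 1.525, 0.242 → R0 = 9.615
x·lx·mx: 0, 0, 6.66, 5.874, 10.24, 7.625, 1.452 → Σ = 31.851
T = 31.851 / 9.615 = 3.312637… → 3.31

3.31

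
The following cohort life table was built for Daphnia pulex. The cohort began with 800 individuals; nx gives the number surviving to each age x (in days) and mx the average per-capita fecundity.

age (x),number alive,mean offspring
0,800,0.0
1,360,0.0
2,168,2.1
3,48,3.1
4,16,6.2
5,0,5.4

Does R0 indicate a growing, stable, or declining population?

declining

lx = nx/n0 = nx/800: 1, 0.45, 0.21, 0.06, 0.02, 0
R0 = Σ lx·mx = 0 + 0 + 0.441 + 0.186 + 0.124 + 0 = 0.751
R0 < 1, so the population is declining.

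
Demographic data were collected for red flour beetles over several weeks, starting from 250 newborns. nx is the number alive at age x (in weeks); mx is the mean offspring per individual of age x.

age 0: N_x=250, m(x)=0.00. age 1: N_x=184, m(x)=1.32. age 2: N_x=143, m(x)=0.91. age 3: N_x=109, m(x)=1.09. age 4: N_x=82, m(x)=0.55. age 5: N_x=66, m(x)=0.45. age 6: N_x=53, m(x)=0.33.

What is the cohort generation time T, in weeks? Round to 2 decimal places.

lx = nx/n0 = nx/250: 1, 0.736, 0.572, 0.436, 0.328, 0.264, 0.212
lx·mx: 0, 0.97152, 0.52052, 0.47524, 0.1804, 0.1188, 0.06996 → R0 = 2.33644
x·lx·mx: 0, 0.97152, 1.04104, 1.42572, 0.7216, 0.594, 0.41976 → Σ = 5.17364
T = 5.17364 / 2.33644 = 2.214326… → 2.21

2.21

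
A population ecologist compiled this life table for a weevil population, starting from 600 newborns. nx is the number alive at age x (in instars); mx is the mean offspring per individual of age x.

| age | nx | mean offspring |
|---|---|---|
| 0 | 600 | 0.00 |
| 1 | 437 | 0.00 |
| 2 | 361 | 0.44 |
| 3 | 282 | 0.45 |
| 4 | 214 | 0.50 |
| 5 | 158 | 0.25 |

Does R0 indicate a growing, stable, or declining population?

declining

lx = nx/n0 = nx/600: 1, 0.72833…, 0.60167…, 0.47, 0.35667…, 0.26333…
R0 = Σ lx·mx = 0 + 0 + 0.264733… + 0.2115 + 0.178333… + 0.065833… = 0.7204…
R0 < 1, so the population is declining.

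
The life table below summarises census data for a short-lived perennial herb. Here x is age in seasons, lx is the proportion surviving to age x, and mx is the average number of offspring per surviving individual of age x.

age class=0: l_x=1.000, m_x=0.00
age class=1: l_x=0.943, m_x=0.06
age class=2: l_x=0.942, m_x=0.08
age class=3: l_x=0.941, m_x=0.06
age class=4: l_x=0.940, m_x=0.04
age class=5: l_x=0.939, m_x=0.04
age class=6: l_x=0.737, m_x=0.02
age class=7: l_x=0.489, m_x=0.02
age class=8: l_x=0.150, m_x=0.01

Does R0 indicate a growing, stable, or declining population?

R0 = Σ lx·mx = 0 + 0.05658 + 0.07536 + 0.05646 + 0.0376 + 0.03756 + 0.01474 + 0.00978 + 0.0015 = 0.28958
R0 < 1, so the population is declining.

declining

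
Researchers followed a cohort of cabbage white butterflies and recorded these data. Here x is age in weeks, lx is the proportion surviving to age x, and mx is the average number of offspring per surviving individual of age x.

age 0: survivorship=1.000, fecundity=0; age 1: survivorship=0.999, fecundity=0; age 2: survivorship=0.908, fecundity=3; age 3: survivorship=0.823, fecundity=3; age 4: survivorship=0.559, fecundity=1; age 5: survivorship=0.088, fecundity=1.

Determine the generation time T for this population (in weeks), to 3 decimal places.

2.659

lx·mx: 0, 0, 2.724, 2.469, 0.559, 0.088 → R0 = 5.84
x·lx·mx: 0, 0, 5.448, 7.407, 2.236, 0.44 → Σ = 15.531
T = 15.531 / 5.84 = 2.659418… → 2.659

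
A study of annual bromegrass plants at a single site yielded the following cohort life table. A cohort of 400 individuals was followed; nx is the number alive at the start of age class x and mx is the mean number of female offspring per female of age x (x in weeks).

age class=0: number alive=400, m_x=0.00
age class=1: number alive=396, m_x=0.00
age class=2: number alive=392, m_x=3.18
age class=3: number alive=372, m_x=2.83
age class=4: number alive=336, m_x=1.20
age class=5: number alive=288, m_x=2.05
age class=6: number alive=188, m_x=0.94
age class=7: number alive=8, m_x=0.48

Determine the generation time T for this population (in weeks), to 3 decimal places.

3.254

lx = nx/n0 = nx/400: 1, 0.99, 0.98, 0.93, 0.84, 0.72, 0.47, 0.02
lx·mx: 0, 0, 3.1164, 2.6319, 1.008, 1.476, 0.4418, 0.0096 → R0 = 8.6837
x·lx·mx: 0, 0, 6.2328, 7.8957, 4.032, 7.38, 2.6508, 0.0672 → Σ = 28.2585
T = 28.2585 / 8.6837 = 3.2542… → 3.254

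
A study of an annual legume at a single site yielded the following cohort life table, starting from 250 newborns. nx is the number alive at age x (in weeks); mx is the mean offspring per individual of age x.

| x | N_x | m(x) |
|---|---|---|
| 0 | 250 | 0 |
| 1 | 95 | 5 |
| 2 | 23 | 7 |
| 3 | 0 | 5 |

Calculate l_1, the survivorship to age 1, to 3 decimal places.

l_1 = n_1/n_0 = 95/250 = 0.38 → 0.380

0.380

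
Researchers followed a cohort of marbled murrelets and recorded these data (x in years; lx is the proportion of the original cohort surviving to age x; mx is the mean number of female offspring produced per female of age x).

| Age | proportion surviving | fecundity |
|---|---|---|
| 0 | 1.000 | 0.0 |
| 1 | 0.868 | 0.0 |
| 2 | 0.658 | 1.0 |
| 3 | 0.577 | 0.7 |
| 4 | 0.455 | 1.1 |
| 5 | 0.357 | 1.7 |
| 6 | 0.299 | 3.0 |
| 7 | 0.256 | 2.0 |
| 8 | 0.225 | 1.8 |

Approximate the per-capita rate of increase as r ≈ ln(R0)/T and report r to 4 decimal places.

0.2785

R0 = Σ lx·mx = 0 + 0 + 0.658 + 0.4039 + 0.5005 + 0.6069 + 0.897 + 0.512 + 0.405 = 3.9833
Σ x·lx·mx = 19.7702; T = 19.7702/3.9833 = 4.96327…
r ≈ ln(R0)/T = ln(3.9833)/4.96327… = 0.278468… → 0.2785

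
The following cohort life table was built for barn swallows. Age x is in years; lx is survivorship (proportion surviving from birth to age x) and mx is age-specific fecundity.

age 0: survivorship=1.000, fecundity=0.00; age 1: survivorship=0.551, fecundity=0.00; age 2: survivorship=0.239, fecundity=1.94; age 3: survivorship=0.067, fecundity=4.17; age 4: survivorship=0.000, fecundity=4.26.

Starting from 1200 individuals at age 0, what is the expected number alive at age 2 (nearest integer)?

287

Expected survivors = N0 · l_2 = 1200 × 0.239 = 286.8 → 287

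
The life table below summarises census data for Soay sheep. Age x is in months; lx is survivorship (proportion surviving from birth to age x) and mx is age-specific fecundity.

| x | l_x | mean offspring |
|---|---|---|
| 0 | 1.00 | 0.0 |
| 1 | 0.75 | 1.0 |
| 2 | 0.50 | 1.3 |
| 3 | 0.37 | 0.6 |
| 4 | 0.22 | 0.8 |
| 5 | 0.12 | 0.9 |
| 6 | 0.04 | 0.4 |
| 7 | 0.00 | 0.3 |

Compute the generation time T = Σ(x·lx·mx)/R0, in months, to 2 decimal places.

lx·mx: 0, 0.75, 0.65, 0.222, 0.176, 0.108, 0.016, 0 → R0 = 1.922
x·lx·mx: 0, 0.75, 1.3, 0.666, 0.704, 0.54, 0.096, 0 → Σ = 4.056
T = 4.056 / 1.922 = 2.110302… → 2.11

2.11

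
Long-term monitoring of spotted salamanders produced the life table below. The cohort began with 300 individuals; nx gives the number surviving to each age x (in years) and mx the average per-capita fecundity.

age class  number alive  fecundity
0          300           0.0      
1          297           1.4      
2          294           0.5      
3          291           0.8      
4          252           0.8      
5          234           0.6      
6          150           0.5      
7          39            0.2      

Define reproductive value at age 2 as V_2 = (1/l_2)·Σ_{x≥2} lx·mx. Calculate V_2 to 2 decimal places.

2.74

lx = nx/n0 = nx/300: 1, 0.99, 0.98, 0.97, 0.84, 0.78, 0.5, 0.13
lx·mx for x ≥ 2: 0.49, 0.776, 0.672, 0.468, 0.25, 0.026 → sum = 2.682
V_2 = 2.682 / l_2 = 2.682 / 0.98 = 2.736735… → 2.74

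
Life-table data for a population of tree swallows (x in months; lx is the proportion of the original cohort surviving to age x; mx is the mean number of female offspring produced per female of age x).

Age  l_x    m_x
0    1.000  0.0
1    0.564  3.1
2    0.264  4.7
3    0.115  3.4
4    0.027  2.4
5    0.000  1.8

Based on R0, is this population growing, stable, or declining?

R0 = Σ lx·mx = 0 + 1.7484 + 1.2408 + 0.391 + 0.0648 + 0 = 3.445
R0 > 1, so the population is growing.

growing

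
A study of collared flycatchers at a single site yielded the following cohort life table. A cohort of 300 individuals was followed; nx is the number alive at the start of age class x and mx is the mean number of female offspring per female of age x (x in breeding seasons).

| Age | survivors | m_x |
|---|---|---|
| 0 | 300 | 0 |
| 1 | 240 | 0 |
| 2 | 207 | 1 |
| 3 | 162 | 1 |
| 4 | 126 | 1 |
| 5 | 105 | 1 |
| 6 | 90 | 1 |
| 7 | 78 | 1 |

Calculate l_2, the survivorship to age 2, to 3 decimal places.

0.690

l_2 = n_2/n_0 = 207/300 = 0.69 → 0.690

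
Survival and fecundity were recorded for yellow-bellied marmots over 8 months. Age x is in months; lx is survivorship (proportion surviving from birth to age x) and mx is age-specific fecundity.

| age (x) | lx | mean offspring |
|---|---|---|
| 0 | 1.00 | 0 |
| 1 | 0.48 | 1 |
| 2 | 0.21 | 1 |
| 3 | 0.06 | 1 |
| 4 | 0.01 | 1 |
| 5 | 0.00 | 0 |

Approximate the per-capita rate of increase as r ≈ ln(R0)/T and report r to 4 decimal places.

R0 = Σ lx·mx = 0 + 0.48 + 0.21 + 0.06 + 0.01 + 0 = 0.76
Σ x·lx·mx = 1.12; T = 1.12/0.76 = 1.47368…
r ≈ ln(R0)/T = ln(0.76)/1.47368… = -0.186225… → -0.1862

-0.1862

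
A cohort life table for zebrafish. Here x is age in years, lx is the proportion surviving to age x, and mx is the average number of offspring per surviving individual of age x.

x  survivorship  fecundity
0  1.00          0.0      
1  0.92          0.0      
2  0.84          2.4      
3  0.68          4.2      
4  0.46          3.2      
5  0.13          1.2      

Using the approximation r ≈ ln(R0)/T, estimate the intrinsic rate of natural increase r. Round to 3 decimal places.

0.631

R0 = Σ lx·mx = 0 + 0 + 2.016 + 2.856 + 1.472 + 0.156 = 6.5
Σ x·lx·mx = 19.268; T = 19.268/6.5 = 2.96431…
r ≈ ln(R0)/T = ln(6.5)/2.96431… = 0.63145… → 0.631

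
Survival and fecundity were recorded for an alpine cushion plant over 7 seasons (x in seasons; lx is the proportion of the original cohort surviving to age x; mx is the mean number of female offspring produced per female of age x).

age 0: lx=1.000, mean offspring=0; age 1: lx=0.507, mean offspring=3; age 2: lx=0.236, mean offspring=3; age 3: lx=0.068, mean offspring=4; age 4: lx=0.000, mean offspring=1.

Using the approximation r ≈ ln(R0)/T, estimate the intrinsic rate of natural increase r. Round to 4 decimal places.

0.6109

R0 = Σ lx·mx = 0 + 1.521 + 0.708 + 0.272 + 0 = 2.501
Σ x·lx·mx = 3.753; T = 3.753/2.501 = 1.5006…
r ≈ ln(R0)/T = ln(2.501)/1.5006… = 0.610883… → 0.6109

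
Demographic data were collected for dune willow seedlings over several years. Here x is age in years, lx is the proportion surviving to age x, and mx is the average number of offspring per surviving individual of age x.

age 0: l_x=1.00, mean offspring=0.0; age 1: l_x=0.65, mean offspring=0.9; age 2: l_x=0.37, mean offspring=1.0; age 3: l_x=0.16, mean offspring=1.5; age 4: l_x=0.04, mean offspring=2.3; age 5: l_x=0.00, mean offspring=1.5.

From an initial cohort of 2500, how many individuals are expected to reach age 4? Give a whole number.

100

Expected survivors = N0 · l_4 = 2500 × 0.04 = 100 → 100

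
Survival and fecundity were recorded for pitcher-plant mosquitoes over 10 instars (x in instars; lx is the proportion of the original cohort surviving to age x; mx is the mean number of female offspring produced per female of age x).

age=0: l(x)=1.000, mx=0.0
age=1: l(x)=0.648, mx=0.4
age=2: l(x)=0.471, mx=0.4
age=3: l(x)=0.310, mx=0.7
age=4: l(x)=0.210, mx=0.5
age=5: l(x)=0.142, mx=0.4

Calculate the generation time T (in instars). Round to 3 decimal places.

lx·mx: 0, 0.2592, 0.1884, 0.217, 0.105, 0.0568 → R0 = 0.8264
x·lx·mx: 0, 0.2592, 0.3768, 0.651, 0.42, 0.284 → Σ = 1.991
T = 1.991 / 0.8264 = 2.409245… → 2.409

2.409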